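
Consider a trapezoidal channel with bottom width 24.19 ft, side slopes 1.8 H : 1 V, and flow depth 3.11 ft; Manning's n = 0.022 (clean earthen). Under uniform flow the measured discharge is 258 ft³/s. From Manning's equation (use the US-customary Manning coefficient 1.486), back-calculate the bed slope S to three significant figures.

A = (b + z·y)·y = (24.19 + 1.8×3.11)×3.11 = 92.64 ft²
P = b + 2y√(1+z²) = 24.19 + 2×3.11×√(1+1.8²) = 37.00 ft
R = A/P = 92.64/37.00 = 2.504 ft
S = (Q·n / (1.486·A·R^(2/3)))² = (258×0.022 / (1.486×92.64×1.844))² = 0.0005000

0.000500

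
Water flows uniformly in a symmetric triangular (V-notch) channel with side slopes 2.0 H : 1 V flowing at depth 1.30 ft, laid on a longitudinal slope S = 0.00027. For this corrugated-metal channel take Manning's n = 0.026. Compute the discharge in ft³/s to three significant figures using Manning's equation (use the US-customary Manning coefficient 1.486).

2.21 ft³/s

A = z·y² = 2.0×1.30² = 3.380 ft²
P = 2y√(1+z²) = 2×1.30×√(1+2.0²) = 5.814 ft
R = A/P = 3.380/5.814 = 0.5814 ft
Q = (1.486/n)·A·R^(2/3)·S^(1/2) = (1.486/0.026) × 3.380 × 0.5814^(2/3) × 0.00027^(1/2) = 2.211 ft³/s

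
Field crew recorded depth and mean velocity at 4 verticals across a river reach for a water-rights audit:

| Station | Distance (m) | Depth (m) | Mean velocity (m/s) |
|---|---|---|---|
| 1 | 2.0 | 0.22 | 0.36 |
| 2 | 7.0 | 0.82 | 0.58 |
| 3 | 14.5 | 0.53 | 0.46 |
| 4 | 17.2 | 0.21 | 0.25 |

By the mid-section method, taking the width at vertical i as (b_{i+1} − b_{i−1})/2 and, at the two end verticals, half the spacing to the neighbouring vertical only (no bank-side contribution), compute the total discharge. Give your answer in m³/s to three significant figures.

4.48 m³/s

w_1 = (7.0 − 2.0)/2 = 2.5 m; q_1 = 0.36 × 0.22 × 2.5 = 0.1980 m³/s
w_2 = (14.5 − 2.0)/2 = 6.25 m; q_2 = 0.58 × 0.82 × 6.25 = 2.973 m³/s
w_3 = (17.2 − 7.0)/2 = 5.1 m; q_3 = 0.46 × 0.53 × 5.1 = 1.243 m³/s
w_4 = (17.2 − 14.5)/2 = 1.35 m; q_4 = 0.25 × 0.21 × 1.35 = 0.07088 m³/s
Q = Σ qᵢ = 4.485 m³/s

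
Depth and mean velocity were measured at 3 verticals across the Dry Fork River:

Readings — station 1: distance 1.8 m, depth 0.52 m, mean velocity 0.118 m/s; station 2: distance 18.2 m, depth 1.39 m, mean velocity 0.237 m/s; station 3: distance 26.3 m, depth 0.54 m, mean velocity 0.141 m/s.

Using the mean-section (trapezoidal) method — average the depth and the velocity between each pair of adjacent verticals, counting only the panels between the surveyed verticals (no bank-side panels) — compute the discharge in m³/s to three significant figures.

4.26 m³/s

Panel 1-2: Δb = 16.4 m, d̄ = (0.52+1.39)/2 = 0.955, v̄ = (0.118+0.237)/2 = 0.1775 → q = 16.4×0.955×0.1775 = 2.780 m³/s
Panel 2-3: Δb = 8.1 m, d̄ = (1.39+0.54)/2 = 0.965, v̄ = (0.237+0.141)/2 = 0.189 → q = 8.1×0.965×0.189 = 1.477 m³/s
Q = Σ q = 4.257 m³/s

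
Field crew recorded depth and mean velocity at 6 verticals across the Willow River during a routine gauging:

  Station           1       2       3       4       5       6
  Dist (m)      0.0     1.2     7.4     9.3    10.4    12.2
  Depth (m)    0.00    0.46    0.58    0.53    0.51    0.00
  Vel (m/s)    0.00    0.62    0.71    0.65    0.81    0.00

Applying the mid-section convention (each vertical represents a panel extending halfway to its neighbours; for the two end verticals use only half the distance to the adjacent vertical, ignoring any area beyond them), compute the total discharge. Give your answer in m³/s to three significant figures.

3.84 m³/s

w_2 = (7.4 − 0.0)/2 = 3.7 m; q_2 = 0.62 × 0.46 × 3.7 = 1.055 m³/s
w_3 = (9.3 − 1.2)/2 = 4.05 m; q_3 = 0.71 × 0.58 × 4.05 = 1.668 m³/s
w_4 = (10.4 − 7.4)/2 = 1.5 m; q_4 = 0.65 × 0.53 × 1.5 = 0.5168 m³/s
w_5 = (12.2 − 9.3)/2 = 1.45 m; q_5 = 0.81 × 0.51 × 1.45 = 0.5990 m³/s
Stations 1, 6 contribute zero (depth or velocity is 0).
Q = Σ qᵢ = 3.839 m³/s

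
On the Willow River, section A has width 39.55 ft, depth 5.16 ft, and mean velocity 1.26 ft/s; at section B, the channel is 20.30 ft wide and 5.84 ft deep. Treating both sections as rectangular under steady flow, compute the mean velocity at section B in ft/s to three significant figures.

2.17 ft/s

Q = A₁V₁ = (39.55×5.16) × 1.26 = 257.1 ft³/s
A₂ = 20.30 × 5.84 = 118.6 ft²
V₂ = Q/A₂ = 257.1/118.6 = 2.169 ft/s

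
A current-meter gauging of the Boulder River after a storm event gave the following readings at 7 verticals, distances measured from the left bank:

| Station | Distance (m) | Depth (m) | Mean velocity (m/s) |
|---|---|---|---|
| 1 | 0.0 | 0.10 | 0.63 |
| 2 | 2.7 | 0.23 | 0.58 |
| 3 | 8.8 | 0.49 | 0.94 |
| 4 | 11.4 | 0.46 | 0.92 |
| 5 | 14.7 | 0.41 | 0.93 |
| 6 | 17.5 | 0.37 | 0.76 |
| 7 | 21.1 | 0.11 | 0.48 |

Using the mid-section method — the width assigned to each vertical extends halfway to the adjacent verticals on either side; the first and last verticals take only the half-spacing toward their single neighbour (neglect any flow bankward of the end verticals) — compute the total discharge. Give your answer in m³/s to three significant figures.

6.08 m³/s

w_1 = (2.7 − 0.0)/2 = 1.35 m; q_1 = 0.63 × 0.10 × 1.35 = 0.08505 m³/s
w_2 = (8.8 − 0.0)/2 = 4.4 m; q_2 = 0.58 × 0.23 × 4.4 = 0.5870 m³/s
w_3 = (11.4 − 2.7)/2 = 4.35 m; q_3 = 0.94 × 0.49 × 4.35 = 2.004 m³/s
w_4 = (14.7 − 8.8)/2 = 2.95 m; q_4 = 0.92 × 0.46 × 2.95 = 1.248 m³/s
w_5 = (17.5 − 11.4)/2 = 3.05 m; q_5 = 0.93 × 0.41 × 3.05 = 1.163 m³/s
w_6 = (21.1 − 14.7)/2 = 3.2 m; q_6 = 0.76 × 0.37 × 3.2 = 0.8998 m³/s
w_7 = (21.1 − 17.5)/2 = 1.8 m; q_7 = 0.48 × 0.11 × 1.8 = 0.09504 m³/s
Q = Σ qᵢ = 6.082 m³/s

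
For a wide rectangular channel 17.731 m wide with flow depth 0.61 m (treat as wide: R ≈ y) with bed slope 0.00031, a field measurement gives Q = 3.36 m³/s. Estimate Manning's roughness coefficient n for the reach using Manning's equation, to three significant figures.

A = b·y = 17.731 × 0.61 = 10.82 m²
Wide channel: R ≈ y = 0.61 m
n = (1/Q)·A·R^(2/3)·S^(1/2) = (1/3.36) × 10.82 × 0.7193 × 0.01761 = 0.04077

0.0408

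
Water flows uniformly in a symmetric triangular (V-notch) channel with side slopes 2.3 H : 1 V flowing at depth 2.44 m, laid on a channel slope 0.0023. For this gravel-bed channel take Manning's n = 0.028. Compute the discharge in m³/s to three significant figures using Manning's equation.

A = z·y² = 2.3×2.44² = 13.69 m²
P = 2y√(1+z²) = 2×2.44×√(1+2.3²) = 12.24 m
R = A/P = 13.69/12.24 = 1.119 m
Q = (1/n)·A·R^(2/3)·S^(1/2) = (1/0.028) × 13.69 × 1.119^(2/3) × 0.0023^(1/2) = 25.28 m³/s

25.3 m³/s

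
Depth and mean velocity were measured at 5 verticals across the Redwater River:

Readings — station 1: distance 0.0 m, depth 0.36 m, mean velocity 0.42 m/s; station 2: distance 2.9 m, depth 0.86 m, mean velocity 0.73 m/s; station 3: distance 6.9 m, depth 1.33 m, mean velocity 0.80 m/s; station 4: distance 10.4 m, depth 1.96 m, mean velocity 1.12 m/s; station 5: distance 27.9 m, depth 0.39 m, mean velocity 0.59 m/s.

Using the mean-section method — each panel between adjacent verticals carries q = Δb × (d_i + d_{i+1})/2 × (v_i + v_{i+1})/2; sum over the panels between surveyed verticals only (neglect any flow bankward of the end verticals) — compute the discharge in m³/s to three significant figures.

Panel 1-2: Δb = 2.9 m, d̄ = (0.36+0.86)/2 = 0.61, v̄ = (0.42+0.73)/2 = 0.575 → q = 2.9×0.61×0.575 = 1.017 m³/s
Panel 2-3: Δb = 4 m, d̄ = (0.86+1.33)/2 = 1.095, v̄ = (0.73+0.80)/2 = 0.765 → q = 4×1.095×0.765 = 3.351 m³/s
Panel 3-4: Δb = 3.5 m, d̄ = (1.33+1.96)/2 = 1.645, v̄ = (0.80+1.12)/2 = 0.96 → q = 3.5×1.645×0.96 = 5.527 m³/s
Panel 4-5: Δb = 17.5 m, d̄ = (1.96+0.39)/2 = 1.175, v̄ = (1.12+0.59)/2 = 0.855 → q = 17.5×1.175×0.855 = 17.58 m³/s
Q = Σ q = 27.48 m³/s

27.5 m³/s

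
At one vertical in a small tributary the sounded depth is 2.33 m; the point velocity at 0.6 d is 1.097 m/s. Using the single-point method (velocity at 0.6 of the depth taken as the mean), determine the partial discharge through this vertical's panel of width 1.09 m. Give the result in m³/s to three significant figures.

2.79 m³/s

v̄ = v₀.₆ = 1.097 m/s
q = v̄ × d × w = 1.097 × 2.33 × 1.09 = 2.786 m³/s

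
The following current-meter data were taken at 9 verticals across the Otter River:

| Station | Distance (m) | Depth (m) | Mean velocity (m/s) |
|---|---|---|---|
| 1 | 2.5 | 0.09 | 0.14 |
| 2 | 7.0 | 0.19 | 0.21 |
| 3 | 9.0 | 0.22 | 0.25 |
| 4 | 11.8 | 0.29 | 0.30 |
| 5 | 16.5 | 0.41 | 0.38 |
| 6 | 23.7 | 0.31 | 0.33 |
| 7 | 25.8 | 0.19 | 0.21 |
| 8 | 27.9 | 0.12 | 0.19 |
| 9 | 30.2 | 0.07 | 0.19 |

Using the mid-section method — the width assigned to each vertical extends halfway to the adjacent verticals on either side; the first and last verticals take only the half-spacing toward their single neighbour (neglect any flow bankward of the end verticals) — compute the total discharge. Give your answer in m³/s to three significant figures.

2.17 m³/s

w_1 = (7.0 − 2.5)/2 = 2.25 m; q_1 = 0.14 × 0.09 × 2.25 = 0.02835 m³/s
w_2 = (9.0 − 2.5)/2 = 3.25 m; q_2 = 0.21 × 0.19 × 3.25 = 0.1297 m³/s
w_3 = (11.8 − 7.0)/2 = 2.4 m; q_3 = 0.25 × 0.22 × 2.4 = 0.1320 m³/s
w_4 = (16.5 − 9.0)/2 = 3.75 m; q_4 = 0.30 × 0.29 × 3.75 = 0.3263 m³/s
w_5 = (23.7 − 11.8)/2 = 5.95 m; q_5 = 0.38 × 0.41 × 5.95 = 0.9270 m³/s
w_6 = (25.8 − 16.5)/2 = 4.65 m; q_6 = 0.33 × 0.31 × 4.65 = 0.4757 m³/s
w_7 = (27.9 − 23.7)/2 = 2.1 m; q_7 = 0.21 × 0.19 × 2.1 = 0.08379 m³/s
w_8 = (30.2 − 25.8)/2 = 2.2 m; q_8 = 0.19 × 0.12 × 2.2 = 0.05016 m³/s
w_9 = (30.2 − 27.9)/2 = 1.15 m; q_9 = 0.19 × 0.07 × 1.15 = 0.01530 m³/s
Q = Σ qᵢ = 2.168 m³/s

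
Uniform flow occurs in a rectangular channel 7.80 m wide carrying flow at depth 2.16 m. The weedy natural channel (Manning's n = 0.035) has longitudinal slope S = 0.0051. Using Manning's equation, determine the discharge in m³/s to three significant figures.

42.8 m³/s

A = b·y = 7.80 × 2.16 = 16.85 m²
P = b + 2y = 7.80 + 2×2.16 = 12.12 m
R = A/P = 16.85/12.12 = 1.390 m
Q = (1/n)·A·R^(2/3)·S^(1/2) = (1/0.035) × 16.85 × 1.390^(2/3) × 0.0051^(1/2) = 42.82 m³/s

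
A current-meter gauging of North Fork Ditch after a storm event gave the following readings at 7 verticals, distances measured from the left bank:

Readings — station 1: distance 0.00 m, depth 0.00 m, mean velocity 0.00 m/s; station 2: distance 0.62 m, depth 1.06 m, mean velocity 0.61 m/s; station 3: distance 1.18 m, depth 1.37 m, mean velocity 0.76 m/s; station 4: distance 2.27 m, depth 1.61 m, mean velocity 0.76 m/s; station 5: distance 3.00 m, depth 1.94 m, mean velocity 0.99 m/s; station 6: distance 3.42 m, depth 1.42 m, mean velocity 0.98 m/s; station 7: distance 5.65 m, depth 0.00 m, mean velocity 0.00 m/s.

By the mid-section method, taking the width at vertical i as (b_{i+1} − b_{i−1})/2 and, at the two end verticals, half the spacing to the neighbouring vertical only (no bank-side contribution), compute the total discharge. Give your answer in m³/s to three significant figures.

w_2 = (1.18 − 0.00)/2 = 0.59 m; q_2 = 0.61 × 1.06 × 0.59 = 0.3815 m³/s
w_3 = (2.27 − 0.62)/2 = 0.825 m; q_3 = 0.76 × 1.37 × 0.825 = 0.8590 m³/s
w_4 = (3.00 − 1.18)/2 = 0.91 m; q_4 = 0.76 × 1.61 × 0.91 = 1.113 m³/s
w_5 = (3.42 − 2.27)/2 = 0.575 m; q_5 = 0.99 × 1.94 × 0.575 = 1.104 m³/s
w_6 = (5.65 − 3.00)/2 = 1.325 m; q_6 = 0.98 × 1.42 × 1.325 = 1.844 m³/s
Stations 1, 7 contribute zero (depth or velocity is 0).
Q = Σ qᵢ = 5.302 m³/s

5.30 m³/s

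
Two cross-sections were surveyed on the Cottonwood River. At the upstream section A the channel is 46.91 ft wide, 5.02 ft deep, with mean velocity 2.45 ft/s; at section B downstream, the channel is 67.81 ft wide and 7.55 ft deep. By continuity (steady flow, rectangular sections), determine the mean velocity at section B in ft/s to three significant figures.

Q = A₁V₁ = (46.91×5.02) × 2.45 = 576.9 ft³/s
A₂ = 67.81 × 7.55 = 512.0 ft²
V₂ = Q/A₂ = 576.9/512.0 = 1.127 ft/s

1.13 ft/s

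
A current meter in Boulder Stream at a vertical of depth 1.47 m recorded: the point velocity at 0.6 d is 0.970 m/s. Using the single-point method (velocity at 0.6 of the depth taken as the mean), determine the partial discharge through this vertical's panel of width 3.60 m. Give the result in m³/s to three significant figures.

5.13 m³/s

v̄ = v₀.₆ = 0.970 m/s
q = v̄ × d × w = 0.9700 × 1.47 × 3.60 = 5.133 m³/s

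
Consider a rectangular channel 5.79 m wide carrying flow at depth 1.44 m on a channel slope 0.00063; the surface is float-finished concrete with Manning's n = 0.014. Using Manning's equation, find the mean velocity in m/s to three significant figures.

A = b·y = 5.79 × 1.44 = 8.338 m²
P = b + 2y = 5.79 + 2×1.44 = 8.670 m
R = A/P = 8.338/8.670 = 0.9617 m
Q = (1/n)·A·R^(2/3)·S^(1/2) = (1/0.014) × 8.338 × 0.9617^(2/3) × 0.00063^(1/2) = 14.56 m³/s
V = Q/A = 14.56/8.338 = 1.747 m/s

1.75 m/s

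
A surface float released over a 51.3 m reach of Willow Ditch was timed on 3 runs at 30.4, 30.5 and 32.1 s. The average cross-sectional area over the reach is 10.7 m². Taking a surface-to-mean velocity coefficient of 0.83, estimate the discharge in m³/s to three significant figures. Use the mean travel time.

14.7 m³/s

t̄ = (30.4 + 30.5 + 32.1) / 3 = 31 s
v_surface = L / t̄ = 51.3 / 31 = 1.655 m/s
v_mean = 0.83 × 1.655 = 1.374 m/s
Q = A × v_mean = 10.7 × 1.374 = 14.70 m³/s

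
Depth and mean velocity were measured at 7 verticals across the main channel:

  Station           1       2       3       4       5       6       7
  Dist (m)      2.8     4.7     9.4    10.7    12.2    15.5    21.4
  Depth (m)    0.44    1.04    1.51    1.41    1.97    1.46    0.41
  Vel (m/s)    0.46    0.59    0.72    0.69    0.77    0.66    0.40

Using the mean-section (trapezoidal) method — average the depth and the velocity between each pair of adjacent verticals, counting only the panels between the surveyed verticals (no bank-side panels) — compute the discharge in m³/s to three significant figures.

Panel 1-2: Δb = 1.9 m, d̄ = (0.44+1.04)/2 = 0.74, v̄ = (0.46+0.59)/2 = 0.525 → q = 1.9×0.74×0.525 = 0.7382 m³/s
Panel 2-3: Δb = 4.7 m, d̄ = (1.04+1.51)/2 = 1.275, v̄ = (0.59+0.72)/2 = 0.655 → q = 4.7×1.275×0.655 = 3.925 m³/s
Panel 3-4: Δb = 1.3 m, d̄ = (1.51+1.41)/2 = 1.46, v̄ = (0.72+0.69)/2 = 0.705 → q = 1.3×1.46×0.705 = 1.338 m³/s
Panel 4-5: Δb = 1.5 m, d̄ = (1.41+1.97)/2 = 1.69, v̄ = (0.69+0.77)/2 = 0.73 → q = 1.5×1.69×0.73 = 1.851 m³/s
Panel 5-6: Δb = 3.3 m, d̄ = (1.97+1.46)/2 = 1.715, v̄ = (0.77+0.66)/2 = 0.715 → q = 3.3×1.715×0.715 = 4.047 m³/s
Panel 6-7: Δb = 5.9 m, d̄ = (1.46+0.41)/2 = 0.935, v̄ = (0.66+0.40)/2 = 0.53 → q = 5.9×0.935×0.53 = 2.924 m³/s
Q = Σ q = 14.82 m³/s

14.8 m³/s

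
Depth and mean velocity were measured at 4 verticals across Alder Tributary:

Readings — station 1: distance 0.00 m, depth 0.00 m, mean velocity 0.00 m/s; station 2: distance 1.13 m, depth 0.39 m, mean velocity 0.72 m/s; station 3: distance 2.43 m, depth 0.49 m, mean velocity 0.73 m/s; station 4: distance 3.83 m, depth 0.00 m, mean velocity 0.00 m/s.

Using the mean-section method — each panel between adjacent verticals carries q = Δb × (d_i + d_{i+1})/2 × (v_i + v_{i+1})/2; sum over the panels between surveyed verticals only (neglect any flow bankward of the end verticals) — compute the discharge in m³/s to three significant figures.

0.619 m³/s

Panel 1-2: Δb = 1.13 m, d̄ = (0.00+0.39)/2 = 0.195, v̄ = (0.00+0.72)/2 = 0.36 → q = 1.13×0.195×0.36 = 0.07933 m³/s
Panel 2-3: Δb = 1.3 m, d̄ = (0.39+0.49)/2 = 0.44, v̄ = (0.72+0.73)/2 = 0.725 → q = 1.3×0.44×0.725 = 0.4147 m³/s
Panel 3-4: Δb = 1.4 m, d̄ = (0.49+0.00)/2 = 0.245, v̄ = (0.73+0.00)/2 = 0.365 → q = 1.4×0.245×0.365 = 0.1252 m³/s
Q = Σ q = 0.6192 m³/s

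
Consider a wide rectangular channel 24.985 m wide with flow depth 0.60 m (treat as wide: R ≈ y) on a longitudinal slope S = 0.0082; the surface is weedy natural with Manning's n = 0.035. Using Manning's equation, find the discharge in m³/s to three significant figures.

27.6 m³/s

A = b·y = 24.985 × 0.60 = 14.99 m²
Wide channel: R ≈ y = 0.60 m
Q = (1/n)·A·R^(2/3)·S^(1/2) = (1/0.035) × 14.99 × 0.6000^(2/3) × 0.0082^(1/2) = 27.59 m³/s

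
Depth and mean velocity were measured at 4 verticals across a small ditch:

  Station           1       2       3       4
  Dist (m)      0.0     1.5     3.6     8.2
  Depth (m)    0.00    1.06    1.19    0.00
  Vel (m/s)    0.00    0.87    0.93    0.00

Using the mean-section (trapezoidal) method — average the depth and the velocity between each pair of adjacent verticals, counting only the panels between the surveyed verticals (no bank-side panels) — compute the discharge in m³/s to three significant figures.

3.74 m³/s

Panel 1-2: Δb = 1.5 m, d̄ = (0.00+1.06)/2 = 0.53, v̄ = (0.00+0.87)/2 = 0.435 → q = 1.5×0.53×0.435 = 0.3458 m³/s
Panel 2-3: Δb = 2.1 m, d̄ = (1.06+1.19)/2 = 1.125, v̄ = (0.87+0.93)/2 = 0.9 → q = 2.1×1.125×0.9 = 2.126 m³/s
Panel 3-4: Δb = 4.6 m, d̄ = (1.19+0.00)/2 = 0.595, v̄ = (0.93+0.00)/2 = 0.465 → q = 4.6×0.595×0.465 = 1.273 m³/s
Q = Σ q = 3.745 m³/s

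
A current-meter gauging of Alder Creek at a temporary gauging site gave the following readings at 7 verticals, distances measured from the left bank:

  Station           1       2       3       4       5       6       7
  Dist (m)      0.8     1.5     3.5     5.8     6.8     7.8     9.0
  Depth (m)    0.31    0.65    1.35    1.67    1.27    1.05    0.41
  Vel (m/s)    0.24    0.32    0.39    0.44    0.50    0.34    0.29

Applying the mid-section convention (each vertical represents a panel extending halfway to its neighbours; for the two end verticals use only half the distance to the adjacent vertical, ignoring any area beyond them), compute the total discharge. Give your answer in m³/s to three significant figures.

w_1 = (1.5 − 0.8)/2 = 0.35 m; q_1 = 0.24 × 0.31 × 0.35 = 0.02604 m³/s
w_2 = (3.5 − 0.8)/2 = 1.35 m; q_2 = 0.32 × 0.65 × 1.35 = 0.2808 m³/s
w_3 = (5.8 − 1.5)/2 = 2.15 m; q_3 = 0.39 × 1.35 × 2.15 = 1.132 m³/s
w_4 = (6.8 − 3.5)/2 = 1.65 m; q_4 = 0.44 × 1.67 × 1.65 = 1.212 m³/s
w_5 = (7.8 − 5.8)/2 = 1 m; q_5 = 0.50 × 1.27 × 1 = 0.6350 m³/s
w_6 = (9.0 − 6.8)/2 = 1.1 m; q_6 = 0.34 × 1.05 × 1.1 = 0.3927 m³/s
w_7 = (9.0 − 7.8)/2 = 0.6 m; q_7 = 0.29 × 0.41 × 0.6 = 0.07134 m³/s
Q = Σ qᵢ = 3.750 m³/s

3.75 m³/s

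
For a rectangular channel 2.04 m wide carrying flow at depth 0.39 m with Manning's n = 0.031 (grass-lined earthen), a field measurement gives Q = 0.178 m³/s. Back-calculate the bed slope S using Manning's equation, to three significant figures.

A = b·y = 2.04 × 0.39 = 0.7956 m²
P = b + 2y = 2.04 + 2×0.39 = 2.820 m
R = A/P = 0.7956/2.820 = 0.2821 m
S = (Q·n / (1·A·R^(2/3)))² = (0.178×0.031 / (1×0.7956×0.4302))² = 0.0002600

0.000260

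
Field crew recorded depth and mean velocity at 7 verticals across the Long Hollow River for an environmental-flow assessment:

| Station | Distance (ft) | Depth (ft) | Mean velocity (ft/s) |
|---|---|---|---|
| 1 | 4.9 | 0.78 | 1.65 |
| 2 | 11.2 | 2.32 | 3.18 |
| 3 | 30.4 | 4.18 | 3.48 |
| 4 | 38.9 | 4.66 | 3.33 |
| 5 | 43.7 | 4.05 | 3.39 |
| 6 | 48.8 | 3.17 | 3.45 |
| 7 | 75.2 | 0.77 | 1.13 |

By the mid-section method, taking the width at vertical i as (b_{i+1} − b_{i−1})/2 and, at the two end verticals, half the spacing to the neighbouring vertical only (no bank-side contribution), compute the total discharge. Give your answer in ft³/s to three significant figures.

654 ft³/s

w_1 = (11.2 − 4.9)/2 = 3.15 ft; q_1 = 1.65 × 0.78 × 3.15 = 4.054 ft³/s
w_2 = (30.4 − 4.9)/2 = 12.75 ft; q_2 = 3.18 × 2.32 × 12.75 = 94.06 ft³/s
w_3 = (38.9 − 11.2)/2 = 13.85 ft; q_3 = 3.48 × 4.18 × 13.85 = 201.5 ft³/s
w_4 = (43.7 − 30.4)/2 = 6.65 ft; q_4 = 3.33 × 4.66 × 6.65 = 103.2 ft³/s
w_5 = (48.8 − 38.9)/2 = 4.95 ft; q_5 = 3.39 × 4.05 × 4.95 = 67.96 ft³/s
w_6 = (75.2 − 43.7)/2 = 15.75 ft; q_6 = 3.45 × 3.17 × 15.75 = 172.2 ft³/s
w_7 = (75.2 − 48.8)/2 = 13.2 ft; q_7 = 1.13 × 0.77 × 13.2 = 11.49 ft³/s
Q = Σ qᵢ = 654.5 ft³/s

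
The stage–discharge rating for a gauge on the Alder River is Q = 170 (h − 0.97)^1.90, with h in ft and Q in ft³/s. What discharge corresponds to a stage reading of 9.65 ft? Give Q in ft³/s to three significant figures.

Q = 170 × (9.65 − 0.97)^1.90 = 170 × 8.68^1.90 = 10320 ft³/s

10300 ft³/s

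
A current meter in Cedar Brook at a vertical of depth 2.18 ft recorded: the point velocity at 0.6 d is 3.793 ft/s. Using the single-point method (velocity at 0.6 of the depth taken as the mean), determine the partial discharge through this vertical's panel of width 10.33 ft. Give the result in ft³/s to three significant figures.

85.4 ft³/s

v̄ = v₀.₆ = 3.793 ft/s
q = v̄ × d × w = 3.793 × 2.18 × 10.33 = 85.42 ft³/s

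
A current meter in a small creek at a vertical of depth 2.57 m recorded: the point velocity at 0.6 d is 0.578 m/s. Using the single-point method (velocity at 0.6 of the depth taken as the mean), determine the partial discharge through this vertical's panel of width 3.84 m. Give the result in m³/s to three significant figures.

5.70 m³/s

v̄ = v₀.₆ = 0.578 m/s
q = v̄ × d × w = 0.5780 × 2.57 × 3.84 = 5.704 m³/s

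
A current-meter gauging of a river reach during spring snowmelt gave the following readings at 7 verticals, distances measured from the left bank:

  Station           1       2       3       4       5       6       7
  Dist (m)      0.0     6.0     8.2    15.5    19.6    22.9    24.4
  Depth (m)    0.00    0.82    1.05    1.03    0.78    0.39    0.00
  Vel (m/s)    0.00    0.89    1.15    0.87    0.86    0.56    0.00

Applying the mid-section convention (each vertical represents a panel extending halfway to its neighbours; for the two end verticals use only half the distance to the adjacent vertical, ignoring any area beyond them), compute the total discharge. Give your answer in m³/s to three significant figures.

w_2 = (8.2 − 0.0)/2 = 4.1 m; q_2 = 0.89 × 0.82 × 4.1 = 2.992 m³/s
w_3 = (15.5 − 6.0)/2 = 4.75 m; q_3 = 1.15 × 1.05 × 4.75 = 5.736 m³/s
w_4 = (19.6 − 8.2)/2 = 5.7 m; q_4 = 0.87 × 1.03 × 5.7 = 5.108 m³/s
w_5 = (22.9 − 15.5)/2 = 3.7 m; q_5 = 0.86 × 0.78 × 3.7 = 2.482 m³/s
w_6 = (24.4 − 19.6)/2 = 2.4 m; q_6 = 0.56 × 0.39 × 2.4 = 0.5242 m³/s
Stations 1, 7 contribute zero (depth or velocity is 0).
Q = Σ qᵢ = 16.84 m³/s

16.8 m³/s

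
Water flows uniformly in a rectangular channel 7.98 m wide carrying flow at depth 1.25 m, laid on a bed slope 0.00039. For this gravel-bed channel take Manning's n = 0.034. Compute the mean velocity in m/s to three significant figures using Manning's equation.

A = b·y = 7.98 × 1.25 = 9.975 m²
P = b + 2y = 7.98 + 2×1.25 = 10.48 m
R = A/P = 9.975/10.48 = 0.9518 m
Q = (1/n)·A·R^(2/3)·S^(1/2) = (1/0.034) × 9.975 × 0.9518^(2/3) × 0.00039^(1/2) = 5.606 m³/s
V = Q/A = 5.606/9.975 = 0.5620 m/s

0.562 m/s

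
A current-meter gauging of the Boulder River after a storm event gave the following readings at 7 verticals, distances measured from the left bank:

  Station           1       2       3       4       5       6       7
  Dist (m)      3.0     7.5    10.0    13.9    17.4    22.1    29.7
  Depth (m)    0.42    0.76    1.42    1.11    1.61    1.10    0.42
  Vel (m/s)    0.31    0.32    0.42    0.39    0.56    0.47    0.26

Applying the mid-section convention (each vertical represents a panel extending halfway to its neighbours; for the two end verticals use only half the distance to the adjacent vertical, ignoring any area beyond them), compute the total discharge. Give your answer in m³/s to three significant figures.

11.9 m³/s

w_1 = (7.5 − 3.0)/2 = 2.25 m; q_1 = 0.31 × 0.42 × 2.25 = 0.2930 m³/s
w_2 = (10.0 − 3.0)/2 = 3.5 m; q_2 = 0.32 × 0.76 × 3.5 = 0.8512 m³/s
w_3 = (13.9 − 7.5)/2 = 3.2 m; q_3 = 0.42 × 1.42 × 3.2 = 1.908 m³/s
w_4 = (17.4 − 10.0)/2 = 3.7 m; q_4 = 0.39 × 1.11 × 3.7 = 1.602 m³/s
w_5 = (22.1 − 13.9)/2 = 4.1 m; q_5 = 0.56 × 1.61 × 4.1 = 3.697 m³/s
w_6 = (29.7 − 17.4)/2 = 6.15 m; q_6 = 0.47 × 1.10 × 6.15 = 3.180 m³/s
w_7 = (29.7 − 22.1)/2 = 3.8 m; q_7 = 0.26 × 0.42 × 3.8 = 0.4150 m³/s
Q = Σ qᵢ = 11.95 m³/s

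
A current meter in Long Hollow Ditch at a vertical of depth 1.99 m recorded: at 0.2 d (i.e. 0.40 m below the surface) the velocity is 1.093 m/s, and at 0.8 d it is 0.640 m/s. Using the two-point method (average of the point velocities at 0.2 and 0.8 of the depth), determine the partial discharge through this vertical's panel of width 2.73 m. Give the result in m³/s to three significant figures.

4.71 m³/s

v̄ = (1.093 + 0.640) / 2 = 0.8665 m/s
q = v̄ × d × w = 0.8665 × 1.99 × 2.73 = 4.707 m³/s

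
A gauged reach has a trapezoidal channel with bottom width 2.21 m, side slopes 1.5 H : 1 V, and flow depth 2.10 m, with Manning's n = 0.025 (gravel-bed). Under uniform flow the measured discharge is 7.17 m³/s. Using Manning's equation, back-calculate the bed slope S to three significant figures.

0.000210

A = (b + z·y)·y = (2.21 + 1.5×2.10)×2.10 = 11.26 m²
P = b + 2y√(1+z²) = 2.21 + 2×2.10×√(1+1.5²) = 9.782 m
R = A/P = 11.26/9.782 = 1.151 m
S = (Q·n / (1·A·R^(2/3)))² = (7.17×0.025 / (1×11.26×1.098))² = 0.0002103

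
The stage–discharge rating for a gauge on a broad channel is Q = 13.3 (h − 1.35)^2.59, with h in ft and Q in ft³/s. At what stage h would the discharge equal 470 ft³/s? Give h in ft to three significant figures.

5.31 ft

h − h₀ = (Q/C)^(1/b) = (470/13.3)^(1/2.59) = 3.961 ft
h = 1.35 + 3.961 = 5.311 ft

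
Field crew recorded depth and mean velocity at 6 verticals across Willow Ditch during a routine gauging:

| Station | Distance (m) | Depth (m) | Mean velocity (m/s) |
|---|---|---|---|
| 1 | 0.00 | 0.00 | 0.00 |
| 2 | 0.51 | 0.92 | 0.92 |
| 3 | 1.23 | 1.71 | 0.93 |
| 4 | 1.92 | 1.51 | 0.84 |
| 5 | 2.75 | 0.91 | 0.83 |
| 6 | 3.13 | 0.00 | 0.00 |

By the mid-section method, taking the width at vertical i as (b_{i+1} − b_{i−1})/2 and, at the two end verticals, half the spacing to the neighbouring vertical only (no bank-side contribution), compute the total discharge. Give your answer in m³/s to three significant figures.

3.06 m³/s

w_2 = (1.23 − 0.00)/2 = 0.615 m; q_2 = 0.92 × 0.92 × 0.615 = 0.5205 m³/s
w_3 = (1.92 − 0.51)/2 = 0.705 m; q_3 = 0.93 × 1.71 × 0.705 = 1.121 m³/s
w_4 = (2.75 − 1.23)/2 = 0.76 m; q_4 = 0.84 × 1.51 × 0.76 = 0.9640 m³/s
w_5 = (3.13 − 1.92)/2 = 0.605 m; q_5 = 0.83 × 0.91 × 0.605 = 0.4570 m³/s
Stations 1, 6 contribute zero (depth or velocity is 0).
Q = Σ qᵢ = 3.063 m³/s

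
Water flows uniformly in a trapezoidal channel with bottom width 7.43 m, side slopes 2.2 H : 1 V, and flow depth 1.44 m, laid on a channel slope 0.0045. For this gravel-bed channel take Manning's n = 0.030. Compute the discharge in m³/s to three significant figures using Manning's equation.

A = (b + z·y)·y = (7.43 + 2.2×1.44)×1.44 = 15.26 m²
P = b + 2y√(1+z²) = 7.43 + 2×1.44×√(1+2.2²) = 14.39 m
R = A/P = 15.26/14.39 = 1.061 m
Q = (1/n)·A·R^(2/3)·S^(1/2) = (1/0.030) × 15.26 × 1.061^(2/3) × 0.0045^(1/2) = 35.49 m³/s

35.5 m³/s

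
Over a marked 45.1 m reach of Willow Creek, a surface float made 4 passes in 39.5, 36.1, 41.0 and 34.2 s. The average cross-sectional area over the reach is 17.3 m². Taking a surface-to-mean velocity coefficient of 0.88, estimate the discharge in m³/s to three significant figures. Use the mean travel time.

t̄ = (39.5 + 36.1 + 41.0 + 34.2) / 4 = 37.7 s
v_surface = L / t̄ = 45.1 / 37.7 = 1.196 m/s
v_mean = 0.88 × 1.196 = 1.053 m/s
Q = A × v_mean = 17.3 × 1.053 = 18.21 m³/s

18.2 m³/s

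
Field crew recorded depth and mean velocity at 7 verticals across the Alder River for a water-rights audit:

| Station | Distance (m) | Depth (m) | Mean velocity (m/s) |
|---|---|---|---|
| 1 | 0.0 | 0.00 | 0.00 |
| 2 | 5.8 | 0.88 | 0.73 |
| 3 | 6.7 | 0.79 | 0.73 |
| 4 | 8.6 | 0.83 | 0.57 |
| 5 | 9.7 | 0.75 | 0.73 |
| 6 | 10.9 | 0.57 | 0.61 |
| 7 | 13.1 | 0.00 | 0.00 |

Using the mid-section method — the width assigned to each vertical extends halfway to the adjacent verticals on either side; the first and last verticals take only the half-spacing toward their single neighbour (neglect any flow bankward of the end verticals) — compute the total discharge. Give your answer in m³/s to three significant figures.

4.89 m³/s

w_2 = (6.7 − 0.0)/2 = 3.35 m; q_2 = 0.73 × 0.88 × 3.35 = 2.152 m³/s
w_3 = (8.6 − 5.8)/2 = 1.4 m; q_3 = 0.73 × 0.79 × 1.4 = 0.8074 m³/s
w_4 = (9.7 − 6.7)/2 = 1.5 m; q_4 = 0.57 × 0.83 × 1.5 = 0.7097 m³/s
w_5 = (10.9 − 8.6)/2 = 1.15 m; q_5 = 0.73 × 0.75 × 1.15 = 0.6296 m³/s
w_6 = (13.1 − 9.7)/2 = 1.7 m; q_6 = 0.61 × 0.57 × 1.7 = 0.5911 m³/s
Stations 1, 7 contribute zero (depth or velocity is 0).
Q = Σ qᵢ = 4.890 m³/s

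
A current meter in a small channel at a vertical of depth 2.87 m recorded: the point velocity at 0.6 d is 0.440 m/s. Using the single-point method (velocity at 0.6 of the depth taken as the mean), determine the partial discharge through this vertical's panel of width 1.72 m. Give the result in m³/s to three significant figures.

2.17 m³/s

v̄ = v₀.₆ = 0.440 m/s
q = v̄ × d × w = 0.4400 × 2.87 × 1.72 = 2.172 m³/s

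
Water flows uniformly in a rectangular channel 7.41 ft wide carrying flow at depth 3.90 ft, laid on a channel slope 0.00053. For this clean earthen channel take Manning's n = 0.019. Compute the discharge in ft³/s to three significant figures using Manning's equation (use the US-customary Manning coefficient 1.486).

79.8 ft³/s

A = b·y = 7.41 × 3.90 = 28.90 ft²
P = b + 2y = 7.41 + 2×3.90 = 15.21 ft
R = A/P = 28.90/15.21 = 1.900 ft
Q = (1.486/n)·A·R^(2/3)·S^(1/2) = (1.486/0.019) × 28.90 × 1.900^(2/3) × 0.00053^(1/2) = 79.82 ft³/s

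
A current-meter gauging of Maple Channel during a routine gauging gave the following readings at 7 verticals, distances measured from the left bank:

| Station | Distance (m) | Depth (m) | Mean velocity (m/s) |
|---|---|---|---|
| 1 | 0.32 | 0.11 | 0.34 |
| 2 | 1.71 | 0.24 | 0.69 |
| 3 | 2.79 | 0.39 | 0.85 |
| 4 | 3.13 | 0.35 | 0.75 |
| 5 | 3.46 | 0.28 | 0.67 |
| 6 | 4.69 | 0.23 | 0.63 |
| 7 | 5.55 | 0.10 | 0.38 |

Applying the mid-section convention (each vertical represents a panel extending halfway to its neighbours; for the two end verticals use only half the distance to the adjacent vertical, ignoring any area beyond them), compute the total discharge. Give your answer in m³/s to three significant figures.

w_1 = (1.71 − 0.32)/2 = 0.695 m; q_1 = 0.34 × 0.11 × 0.695 = 0.02599 m³/s
w_2 = (2.79 − 0.32)/2 = 1.235 m; q_2 = 0.69 × 0.24 × 1.235 = 0.2045 m³/s
w_3 = (3.13 − 1.71)/2 = 0.71 m; q_3 = 0.85 × 0.39 × 0.71 = 0.2354 m³/s
w_4 = (3.46 − 2.79)/2 = 0.335 m; q_4 = 0.75 × 0.35 × 0.335 = 0.08794 m³/s
w_5 = (4.69 − 3.13)/2 = 0.78 m; q_5 = 0.67 × 0.28 × 0.78 = 0.1463 m³/s
w_6 = (5.55 − 3.46)/2 = 1.045 m; q_6 = 0.63 × 0.23 × 1.045 = 0.1514 m³/s
w_7 = (5.55 − 4.69)/2 = 0.43 m; q_7 = 0.38 × 0.10 × 0.43 = 0.01634 m³/s
Q = Σ qᵢ = 0.8679 m³/s

0.868 m³/s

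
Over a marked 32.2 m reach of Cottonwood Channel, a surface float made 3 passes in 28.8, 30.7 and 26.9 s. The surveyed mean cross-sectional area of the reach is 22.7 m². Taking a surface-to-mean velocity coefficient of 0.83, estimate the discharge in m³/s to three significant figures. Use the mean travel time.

t̄ = (28.8 + 30.7 + 26.9) / 3 = 28.8 s
v_surface = L / t̄ = 32.2 / 28.8 = 1.118 m/s
v_mean = 0.83 × 1.118 = 0.9280 m/s
Q = A × v_mean = 22.7 × 0.9280 = 21.07 m³/s

21.1 m³/s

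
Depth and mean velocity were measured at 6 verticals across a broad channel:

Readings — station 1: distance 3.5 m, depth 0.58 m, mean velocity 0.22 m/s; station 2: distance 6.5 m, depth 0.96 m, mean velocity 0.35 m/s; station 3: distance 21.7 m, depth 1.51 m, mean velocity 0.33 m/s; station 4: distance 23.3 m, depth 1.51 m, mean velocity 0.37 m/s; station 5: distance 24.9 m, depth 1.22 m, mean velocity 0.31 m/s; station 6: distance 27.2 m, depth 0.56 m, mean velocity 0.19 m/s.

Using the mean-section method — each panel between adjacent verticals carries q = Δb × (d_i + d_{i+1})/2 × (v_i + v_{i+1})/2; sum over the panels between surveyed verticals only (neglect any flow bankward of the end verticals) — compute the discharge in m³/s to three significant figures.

Panel 1-2: Δb = 3 m, d̄ = (0.58+0.96)/2 = 0.77, v̄ = (0.22+0.35)/2 = 0.285 → q = 3×0.77×0.285 = 0.6584 m³/s
Panel 2-3: Δb = 15.2 m, d̄ = (0.96+1.51)/2 = 1.235, v̄ = (0.35+0.33)/2 = 0.34 → q = 15.2×1.235×0.34 = 6.382 m³/s
Panel 3-4: Δb = 1.6 m, d̄ = (1.51+1.51)/2 = 1.51, v̄ = (0.33+0.37)/2 = 0.35 → q = 1.6×1.51×0.35 = 0.8456 m³/s
Panel 4-5: Δb = 1.6 m, d̄ = (1.51+1.22)/2 = 1.365, v̄ = (0.37+0.31)/2 = 0.34 → q = 1.6×1.365×0.34 = 0.7426 m³/s
Panel 5-6: Δb = 2.3 m, d̄ = (1.22+0.56)/2 = 0.89, v̄ = (0.31+0.19)/2 = 0.25 → q = 2.3×0.89×0.25 = 0.5118 m³/s
Q = Σ q = 9.141 m³/s

9.14 m³/s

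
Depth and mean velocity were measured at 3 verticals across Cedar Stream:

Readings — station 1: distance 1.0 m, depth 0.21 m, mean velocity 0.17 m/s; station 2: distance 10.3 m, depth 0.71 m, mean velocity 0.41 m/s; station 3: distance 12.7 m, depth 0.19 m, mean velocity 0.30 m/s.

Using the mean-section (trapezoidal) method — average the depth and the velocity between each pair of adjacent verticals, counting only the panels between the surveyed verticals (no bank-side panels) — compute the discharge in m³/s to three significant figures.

Panel 1-2: Δb = 9.3 m, d̄ = (0.21+0.71)/2 = 0.46, v̄ = (0.17+0.41)/2 = 0.29 → q = 9.3×0.46×0.29 = 1.241 m³/s
Panel 2-3: Δb = 2.4 m, d̄ = (0.71+0.19)/2 = 0.45, v̄ = (0.41+0.30)/2 = 0.355 → q = 2.4×0.45×0.355 = 0.3834 m³/s
Q = Σ q = 1.624 m³/s

1.62 m³/s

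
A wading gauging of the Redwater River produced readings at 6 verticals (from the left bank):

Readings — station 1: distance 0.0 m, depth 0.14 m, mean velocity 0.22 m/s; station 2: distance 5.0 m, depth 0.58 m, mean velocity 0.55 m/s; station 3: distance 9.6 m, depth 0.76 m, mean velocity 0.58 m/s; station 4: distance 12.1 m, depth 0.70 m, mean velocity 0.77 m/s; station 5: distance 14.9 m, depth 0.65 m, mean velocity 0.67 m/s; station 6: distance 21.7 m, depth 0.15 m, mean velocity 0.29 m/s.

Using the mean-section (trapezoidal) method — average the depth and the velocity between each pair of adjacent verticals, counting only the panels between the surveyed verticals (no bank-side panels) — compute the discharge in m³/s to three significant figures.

6.33 m³/s

Panel 1-2: Δb = 5 m, d̄ = (0.14+0.58)/2 = 0.36, v̄ = (0.22+0.55)/2 = 0.385 → q = 5×0.36×0.385 = 0.6930 m³/s
Panel 2-3: Δb = 4.6 m, d̄ = (0.58+0.76)/2 = 0.67, v̄ = (0.55+0.58)/2 = 0.565 → q = 4.6×0.67×0.565 = 1.741 m³/s
Panel 3-4: Δb = 2.5 m, d̄ = (0.76+0.70)/2 = 0.73, v̄ = (0.58+0.77)/2 = 0.675 → q = 2.5×0.73×0.675 = 1.232 m³/s
Panel 4-5: Δb = 2.8 m, d̄ = (0.70+0.65)/2 = 0.675, v̄ = (0.77+0.67)/2 = 0.72 → q = 2.8×0.675×0.72 = 1.361 m³/s
Panel 5-6: Δb = 6.8 m, d̄ = (0.65+0.15)/2 = 0.4, v̄ = (0.67+0.29)/2 = 0.48 → q = 6.8×0.4×0.48 = 1.306 m³/s
Q = Σ q = 6.333 m³/s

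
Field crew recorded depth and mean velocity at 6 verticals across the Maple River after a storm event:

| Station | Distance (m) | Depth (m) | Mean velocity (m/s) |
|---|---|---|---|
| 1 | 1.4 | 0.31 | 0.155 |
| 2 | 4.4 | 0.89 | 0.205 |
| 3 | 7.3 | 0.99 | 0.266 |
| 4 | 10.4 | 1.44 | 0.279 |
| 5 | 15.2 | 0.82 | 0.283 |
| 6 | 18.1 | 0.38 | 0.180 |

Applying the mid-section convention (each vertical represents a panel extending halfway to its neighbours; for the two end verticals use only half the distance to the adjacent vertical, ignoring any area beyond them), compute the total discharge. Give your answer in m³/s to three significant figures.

3.98 m³/s

w_1 = (4.4 − 1.4)/2 = 1.5 m; q_1 = 0.155 × 0.31 × 1.5 = 0.07208 m³/s
w_2 = (7.3 − 1.4)/2 = 2.95 m; q_2 = 0.205 × 0.89 × 2.95 = 0.5382 m³/s
w_3 = (10.4 − 4.4)/2 = 3 m; q_3 = 0.266 × 0.99 × 3 = 0.7900 m³/s
w_4 = (15.2 − 7.3)/2 = 3.95 m; q_4 = 0.279 × 1.44 × 3.95 = 1.587 m³/s
w_5 = (18.1 − 10.4)/2 = 3.85 m; q_5 = 0.283 × 0.82 × 3.85 = 0.8934 m³/s
w_6 = (18.1 − 15.2)/2 = 1.45 m; q_6 = 0.180 × 0.38 × 1.45 = 0.09918 m³/s
Q = Σ qᵢ = 3.980 m³/s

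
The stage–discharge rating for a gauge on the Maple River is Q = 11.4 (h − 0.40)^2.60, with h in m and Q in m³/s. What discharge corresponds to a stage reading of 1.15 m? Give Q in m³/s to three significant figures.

5.40 m³/s

Q = 11.4 × (1.15 − 0.40)^2.60 = 11.4 × 0.75^2.60 = 5.396 m³/s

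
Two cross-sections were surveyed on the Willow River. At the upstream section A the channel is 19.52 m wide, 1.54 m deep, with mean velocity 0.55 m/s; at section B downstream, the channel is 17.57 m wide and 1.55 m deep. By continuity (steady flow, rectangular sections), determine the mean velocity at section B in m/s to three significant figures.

0.607 m/s

Q = A₁V₁ = (19.52×1.54) × 0.55 = 16.53 m³/s
A₂ = 17.57 × 1.55 = 27.23 m²
V₂ = Q/A₂ = 16.53/27.23 = 0.6071 m/s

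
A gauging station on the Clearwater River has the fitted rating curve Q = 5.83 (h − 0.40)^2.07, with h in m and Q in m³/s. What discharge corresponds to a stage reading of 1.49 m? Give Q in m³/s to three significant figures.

6.97 m³/s

Q = 5.83 × (1.49 − 0.40)^2.07 = 5.83 × 1.09^2.07 = 6.969 m³/s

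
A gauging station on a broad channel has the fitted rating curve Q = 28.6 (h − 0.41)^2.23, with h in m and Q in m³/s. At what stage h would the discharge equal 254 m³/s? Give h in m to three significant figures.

3.07 m

h − h₀ = (Q/C)^(1/b) = (254/28.6)^(1/2.23) = 2.663 m
h = 0.41 + 2.663 = 3.073 m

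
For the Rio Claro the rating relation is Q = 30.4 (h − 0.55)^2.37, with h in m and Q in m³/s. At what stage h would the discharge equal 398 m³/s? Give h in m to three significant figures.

h − h₀ = (Q/C)^(1/b) = (398/30.4)^(1/2.37) = 2.960 m
h = 0.55 + 2.960 = 3.510 m

3.51 m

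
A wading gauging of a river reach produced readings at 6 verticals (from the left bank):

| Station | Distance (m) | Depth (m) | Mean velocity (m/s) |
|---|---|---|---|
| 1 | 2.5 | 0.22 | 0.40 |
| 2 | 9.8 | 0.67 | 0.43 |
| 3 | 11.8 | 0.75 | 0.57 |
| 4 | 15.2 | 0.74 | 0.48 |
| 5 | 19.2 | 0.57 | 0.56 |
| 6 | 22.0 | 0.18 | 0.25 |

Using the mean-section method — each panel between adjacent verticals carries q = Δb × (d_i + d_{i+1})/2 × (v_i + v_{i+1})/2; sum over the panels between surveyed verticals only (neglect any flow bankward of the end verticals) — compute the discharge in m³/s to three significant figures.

5.18 m³/s

Panel 1-2: Δb = 7.3 m, d̄ = (0.22+0.67)/2 = 0.445, v̄ = (0.40+0.43)/2 = 0.415 → q = 7.3×0.445×0.415 = 1.348 m³/s
Panel 2-3: Δb = 2 m, d̄ = (0.67+0.75)/2 = 0.71, v̄ = (0.43+0.57)/2 = 0.5 → q = 2×0.71×0.5 = 0.7100 m³/s
Panel 3-4: Δb = 3.4 m, d̄ = (0.75+0.74)/2 = 0.745, v̄ = (0.57+0.48)/2 = 0.525 → q = 3.4×0.745×0.525 = 1.330 m³/s
Panel 4-5: Δb = 4 m, d̄ = (0.74+0.57)/2 = 0.655, v̄ = (0.48+0.56)/2 = 0.52 → q = 4×0.655×0.52 = 1.362 m³/s
Panel 5-6: Δb = 2.8 m, d̄ = (0.57+0.18)/2 = 0.375, v̄ = (0.56+0.25)/2 = 0.405 → q = 2.8×0.375×0.405 = 0.4253 m³/s
Q = Σ q = 5.176 m³/s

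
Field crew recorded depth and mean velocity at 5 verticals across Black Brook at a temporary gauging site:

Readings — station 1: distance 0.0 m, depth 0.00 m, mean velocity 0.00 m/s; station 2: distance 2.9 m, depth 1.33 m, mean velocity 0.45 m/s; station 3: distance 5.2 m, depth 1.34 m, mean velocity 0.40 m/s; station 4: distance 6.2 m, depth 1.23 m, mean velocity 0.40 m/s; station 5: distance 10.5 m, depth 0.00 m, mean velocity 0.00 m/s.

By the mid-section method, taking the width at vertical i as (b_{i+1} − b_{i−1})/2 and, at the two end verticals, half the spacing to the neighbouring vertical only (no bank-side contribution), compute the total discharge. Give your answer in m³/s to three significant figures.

3.74 m³/s

w_2 = (5.2 − 0.0)/2 = 2.6 m; q_2 = 0.45 × 1.33 × 2.6 = 1.556 m³/s
w_3 = (6.2 − 2.9)/2 = 1.65 m; q_3 = 0.40 × 1.34 × 1.65 = 0.8844 m³/s
w_4 = (10.5 − 5.2)/2 = 2.65 m; q_4 = 0.40 × 1.23 × 2.65 = 1.304 m³/s
Stations 1, 5 contribute zero (depth or velocity is 0).
Q = Σ qᵢ = 3.744 m³/s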